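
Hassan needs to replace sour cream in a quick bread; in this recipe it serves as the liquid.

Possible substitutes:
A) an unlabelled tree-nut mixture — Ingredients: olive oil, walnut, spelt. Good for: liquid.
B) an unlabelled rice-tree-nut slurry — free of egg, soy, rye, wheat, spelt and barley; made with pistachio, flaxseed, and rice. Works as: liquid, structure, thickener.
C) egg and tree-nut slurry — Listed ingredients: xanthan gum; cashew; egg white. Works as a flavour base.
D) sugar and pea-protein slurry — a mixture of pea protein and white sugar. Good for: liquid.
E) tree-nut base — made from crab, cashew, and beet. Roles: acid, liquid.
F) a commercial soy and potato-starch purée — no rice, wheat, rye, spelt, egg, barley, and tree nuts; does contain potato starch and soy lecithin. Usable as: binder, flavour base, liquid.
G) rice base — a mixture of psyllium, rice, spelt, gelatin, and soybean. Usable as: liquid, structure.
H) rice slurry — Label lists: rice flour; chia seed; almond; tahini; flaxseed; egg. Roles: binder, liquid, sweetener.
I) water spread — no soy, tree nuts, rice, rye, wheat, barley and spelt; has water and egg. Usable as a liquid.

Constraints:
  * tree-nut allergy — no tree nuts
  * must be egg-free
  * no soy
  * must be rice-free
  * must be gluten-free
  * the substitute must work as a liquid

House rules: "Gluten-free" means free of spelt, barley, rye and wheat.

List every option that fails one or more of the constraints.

A: has spelt, so not gluten-free; has walnut, so not tree-nut-free — out
B: has rice, so not rice-free; has pistachio, so not tree-nut-free — no
C: not usable as a liquid; has egg white, so not egg-free (and 1 more) — out
D: no rice, no soy — valid
E: has cashew, so not tree-nut-free — no
F: has soy lecithin, so not soy-free — out
G: has spelt, so not gluten-free; has rice, so not rice-free (and 1 more) — no
H: has rice flour, so not rice-free; has egg, so not egg-free (and 1 more) — out
I: has egg, so not egg-free — out

A, B, C, E, F, G, H, I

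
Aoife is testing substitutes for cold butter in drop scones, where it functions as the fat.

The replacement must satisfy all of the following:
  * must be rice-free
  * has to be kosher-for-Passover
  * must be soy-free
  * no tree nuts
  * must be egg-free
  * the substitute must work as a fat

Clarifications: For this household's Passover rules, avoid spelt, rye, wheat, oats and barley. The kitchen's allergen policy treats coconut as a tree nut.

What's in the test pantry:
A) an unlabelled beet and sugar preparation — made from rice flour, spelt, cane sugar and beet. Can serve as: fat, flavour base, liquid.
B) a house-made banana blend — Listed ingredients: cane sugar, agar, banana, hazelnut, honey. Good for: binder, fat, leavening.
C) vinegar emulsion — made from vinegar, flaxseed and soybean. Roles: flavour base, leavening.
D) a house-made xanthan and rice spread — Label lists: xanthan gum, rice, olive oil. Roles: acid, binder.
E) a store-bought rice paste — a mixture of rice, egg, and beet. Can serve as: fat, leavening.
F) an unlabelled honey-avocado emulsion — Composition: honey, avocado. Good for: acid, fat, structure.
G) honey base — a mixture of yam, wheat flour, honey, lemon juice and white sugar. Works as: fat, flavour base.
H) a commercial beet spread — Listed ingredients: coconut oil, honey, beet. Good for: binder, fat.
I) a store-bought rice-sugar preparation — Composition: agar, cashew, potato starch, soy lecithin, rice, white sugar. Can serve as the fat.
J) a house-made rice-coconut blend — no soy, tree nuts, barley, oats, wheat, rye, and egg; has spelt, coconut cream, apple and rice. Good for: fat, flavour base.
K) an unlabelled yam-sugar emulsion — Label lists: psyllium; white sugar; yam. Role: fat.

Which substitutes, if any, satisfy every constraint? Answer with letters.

F, K

A: has spelt, so not kosher-for-Passover; has rice flour, so not rice-free — reject
B: has hazelnut, so not tree-nut-free — out
C: not usable as a fat; has soybean, so not soy-free — no
D: not usable as a fat; has rice, so not rice-free — no
E: has rice, so not rice-free; has egg, so not egg-free — out
F: no rice, kosher-for-Passover — keep
G: has wheat flour, so not kosher-for-Passover — reject
H: has coconut oil, so not tree-nut-free — reject
I: has cashew, so not tree-nut-free; has soy lecithin, so not soy-free (and 1 more) — out
J: has spelt, so not kosher-for-Passover; has coconut cream, so not tree-nut-free (and 1 more) — out
K: only white sugar, yam and psyllium; none excluded — valid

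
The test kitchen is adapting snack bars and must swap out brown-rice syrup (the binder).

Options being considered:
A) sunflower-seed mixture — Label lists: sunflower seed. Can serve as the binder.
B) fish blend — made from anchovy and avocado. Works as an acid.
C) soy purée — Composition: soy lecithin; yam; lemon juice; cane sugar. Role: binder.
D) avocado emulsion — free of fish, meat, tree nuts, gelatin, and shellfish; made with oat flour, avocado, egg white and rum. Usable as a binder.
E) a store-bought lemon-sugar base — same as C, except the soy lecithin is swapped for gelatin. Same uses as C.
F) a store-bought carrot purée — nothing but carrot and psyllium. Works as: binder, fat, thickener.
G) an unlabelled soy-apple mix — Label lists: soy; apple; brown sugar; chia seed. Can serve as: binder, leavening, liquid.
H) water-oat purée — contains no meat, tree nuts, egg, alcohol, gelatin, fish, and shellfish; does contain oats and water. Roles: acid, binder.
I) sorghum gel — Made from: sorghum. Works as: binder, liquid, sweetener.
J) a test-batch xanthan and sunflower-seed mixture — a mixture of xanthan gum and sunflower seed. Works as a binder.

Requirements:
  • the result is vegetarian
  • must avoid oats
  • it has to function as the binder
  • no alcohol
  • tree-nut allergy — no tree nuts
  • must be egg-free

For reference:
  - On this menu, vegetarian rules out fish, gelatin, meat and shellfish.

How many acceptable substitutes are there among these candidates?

A: all constraints satisfied — OK
B: not usable as a binder; has anchovy, so not vegetarian — reject
C: nothing on the exclusion list — OK
D: has egg white, so not egg-free; has rum, so not alcohol-free (and 1 more) — no
E: has gelatin, so not vegetarian — out
F: only carrot and psyllium; none excluded — valid
G: nothing on the exclusion list — valid
H: has oats, so not oat-free — no
I: only sorghum; none excluded — valid
J: nothing on the exclusion list — keep

6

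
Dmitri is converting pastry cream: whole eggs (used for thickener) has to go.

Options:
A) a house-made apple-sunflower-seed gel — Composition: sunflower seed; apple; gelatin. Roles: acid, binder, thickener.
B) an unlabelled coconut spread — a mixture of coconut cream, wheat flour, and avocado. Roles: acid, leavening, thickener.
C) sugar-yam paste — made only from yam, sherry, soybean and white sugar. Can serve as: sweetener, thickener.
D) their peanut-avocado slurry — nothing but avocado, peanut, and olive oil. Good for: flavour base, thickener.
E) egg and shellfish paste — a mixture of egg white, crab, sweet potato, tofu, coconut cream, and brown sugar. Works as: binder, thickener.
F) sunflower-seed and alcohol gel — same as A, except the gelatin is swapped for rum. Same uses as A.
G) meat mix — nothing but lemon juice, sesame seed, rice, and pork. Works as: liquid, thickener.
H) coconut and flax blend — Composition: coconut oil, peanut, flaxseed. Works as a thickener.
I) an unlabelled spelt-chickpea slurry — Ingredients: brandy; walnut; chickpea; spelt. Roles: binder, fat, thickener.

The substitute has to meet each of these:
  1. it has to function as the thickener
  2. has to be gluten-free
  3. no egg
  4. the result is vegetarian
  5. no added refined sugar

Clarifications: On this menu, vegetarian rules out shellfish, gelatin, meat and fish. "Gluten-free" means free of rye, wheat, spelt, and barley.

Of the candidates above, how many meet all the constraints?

3

A: has gelatin, so not vegetarian — reject
B: has wheat flour, so not gluten-free — no
C: has white sugar, so not no-added-sugar — reject
D: no egg, gluten-free — keep
E: has crab, so not vegetarian; has brown sugar, so not no-added-sugar (and 1 more) — no
F: only rum, sunflower seed and apple; none excluded — keep
G: has pork, so not vegetarian — no
H: only coconut oil, peanut, and flaxseed; none excluded — keep
I: has spelt, so not gluten-free — out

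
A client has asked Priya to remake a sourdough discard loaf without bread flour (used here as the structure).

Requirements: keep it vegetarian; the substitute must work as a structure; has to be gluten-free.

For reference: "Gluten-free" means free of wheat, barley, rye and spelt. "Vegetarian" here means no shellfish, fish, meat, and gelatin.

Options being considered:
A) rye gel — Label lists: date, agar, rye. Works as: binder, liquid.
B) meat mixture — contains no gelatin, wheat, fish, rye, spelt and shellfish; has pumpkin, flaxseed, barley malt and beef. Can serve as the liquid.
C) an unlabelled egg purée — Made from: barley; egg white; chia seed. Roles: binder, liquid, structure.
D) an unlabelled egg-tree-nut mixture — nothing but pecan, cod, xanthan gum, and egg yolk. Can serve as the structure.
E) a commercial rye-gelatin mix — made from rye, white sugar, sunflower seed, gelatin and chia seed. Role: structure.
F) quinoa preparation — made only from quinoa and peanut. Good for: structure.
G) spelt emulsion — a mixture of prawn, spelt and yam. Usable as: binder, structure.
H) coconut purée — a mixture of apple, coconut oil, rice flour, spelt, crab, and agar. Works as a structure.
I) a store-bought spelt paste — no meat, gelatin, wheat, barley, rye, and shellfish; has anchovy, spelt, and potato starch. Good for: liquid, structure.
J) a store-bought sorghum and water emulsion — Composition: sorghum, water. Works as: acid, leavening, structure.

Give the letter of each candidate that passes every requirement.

A: not usable as a structure; has rye, so not gluten-free — no
B: not usable as a structure; has barley malt, so not gluten-free (and 1 more) — reject
C: has barley, so not gluten-free — out
D: has cod, so not vegetarian — out
E: has rye, so not gluten-free; has gelatin, so not vegetarian — no
F: all constraints satisfied — OK
G: has spelt, so not gluten-free; has prawn, so not vegetarian — no
H: has spelt, so not gluten-free; has crab, so not vegetarian — out
I: has spelt, so not gluten-free; has anchovy, so not vegetarian — out
J: only sorghum and water; none excluded — valid

F, J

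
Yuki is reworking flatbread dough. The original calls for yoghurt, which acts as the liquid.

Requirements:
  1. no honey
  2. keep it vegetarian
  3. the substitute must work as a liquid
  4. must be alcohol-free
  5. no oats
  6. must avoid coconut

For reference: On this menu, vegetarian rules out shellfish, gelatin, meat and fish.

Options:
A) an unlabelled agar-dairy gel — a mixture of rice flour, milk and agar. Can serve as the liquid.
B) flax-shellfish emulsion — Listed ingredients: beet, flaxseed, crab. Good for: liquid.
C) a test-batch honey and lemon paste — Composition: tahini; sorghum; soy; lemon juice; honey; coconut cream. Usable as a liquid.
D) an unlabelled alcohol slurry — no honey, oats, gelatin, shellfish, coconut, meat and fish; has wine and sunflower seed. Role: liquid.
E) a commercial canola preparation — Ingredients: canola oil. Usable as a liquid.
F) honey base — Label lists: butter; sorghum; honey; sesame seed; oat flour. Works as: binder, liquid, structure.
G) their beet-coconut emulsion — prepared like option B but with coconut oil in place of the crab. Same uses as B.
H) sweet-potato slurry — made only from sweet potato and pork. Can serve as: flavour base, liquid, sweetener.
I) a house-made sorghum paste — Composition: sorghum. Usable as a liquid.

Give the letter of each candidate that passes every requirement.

A, E, I

A: only milk, rice flour, and agar; none excluded — valid
B: has crab, so not vegetarian — reject
C: has coconut cream, so not coconut-free; has honey, so not honey-free — no
D: has wine, so not alcohol-free — no
E: only canola oil; none excluded — valid
F: has oat flour, so not oat-free; has honey, so not honey-free — reject
G: has coconut oil, so not coconut-free — reject
H: has pork, so not vegetarian — reject
I: nothing on the exclusion list — OK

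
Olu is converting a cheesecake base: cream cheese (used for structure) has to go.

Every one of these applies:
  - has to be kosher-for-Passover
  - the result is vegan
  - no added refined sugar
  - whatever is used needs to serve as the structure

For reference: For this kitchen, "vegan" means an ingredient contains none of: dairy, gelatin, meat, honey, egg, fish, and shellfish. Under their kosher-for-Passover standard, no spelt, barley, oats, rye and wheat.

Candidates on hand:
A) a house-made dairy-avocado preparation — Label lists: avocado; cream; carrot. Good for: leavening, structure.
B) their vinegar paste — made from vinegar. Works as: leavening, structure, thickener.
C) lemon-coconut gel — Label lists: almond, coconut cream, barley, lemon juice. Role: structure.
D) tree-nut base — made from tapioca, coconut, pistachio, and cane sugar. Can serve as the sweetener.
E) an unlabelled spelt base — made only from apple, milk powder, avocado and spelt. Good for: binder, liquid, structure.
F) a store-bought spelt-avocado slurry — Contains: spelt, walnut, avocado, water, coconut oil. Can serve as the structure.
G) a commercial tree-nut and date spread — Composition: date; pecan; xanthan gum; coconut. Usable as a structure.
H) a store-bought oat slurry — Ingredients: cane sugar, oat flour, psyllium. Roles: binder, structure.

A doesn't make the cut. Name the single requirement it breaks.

usable as a structure: satisfied
vegan: has cream — fails
kosher-for-Passover: satisfied
no-added-sugar: satisfied

vegan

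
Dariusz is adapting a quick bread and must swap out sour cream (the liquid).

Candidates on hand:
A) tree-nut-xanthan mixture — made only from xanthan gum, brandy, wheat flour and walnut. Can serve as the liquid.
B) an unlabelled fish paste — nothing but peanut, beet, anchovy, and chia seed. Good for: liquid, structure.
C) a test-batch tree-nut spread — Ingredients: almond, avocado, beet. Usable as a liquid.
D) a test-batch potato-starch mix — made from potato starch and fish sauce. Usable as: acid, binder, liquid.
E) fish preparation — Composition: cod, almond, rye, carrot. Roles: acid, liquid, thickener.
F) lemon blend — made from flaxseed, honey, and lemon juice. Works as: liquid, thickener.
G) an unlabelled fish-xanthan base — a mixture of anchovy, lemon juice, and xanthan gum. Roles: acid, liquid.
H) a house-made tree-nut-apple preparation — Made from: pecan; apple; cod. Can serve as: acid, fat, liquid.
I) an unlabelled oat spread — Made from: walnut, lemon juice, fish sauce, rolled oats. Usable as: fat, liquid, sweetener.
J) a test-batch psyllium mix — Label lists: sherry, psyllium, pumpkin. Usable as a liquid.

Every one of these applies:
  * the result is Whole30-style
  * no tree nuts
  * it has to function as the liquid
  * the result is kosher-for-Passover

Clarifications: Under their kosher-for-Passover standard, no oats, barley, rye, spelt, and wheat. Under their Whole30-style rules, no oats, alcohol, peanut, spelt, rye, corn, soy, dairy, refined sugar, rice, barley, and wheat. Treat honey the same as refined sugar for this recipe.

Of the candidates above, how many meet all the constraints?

A: has wheat flour, so not kosher-for-Passover; has brandy, so not Whole30-style (and 1 more) — reject
B: has peanut, so not Whole30-style — reject
C: has almond, so not tree-nut-free — reject
D: works as a liquid, Whole30-style, no tree nuts — keep
E: has rye, so not kosher-for-Passover; has rye, so not Whole30-style (and 1 more) — out
F: has honey, so not Whole30-style — out
G: nothing on the exclusion list — keep
H: has pecan, so not tree-nut-free — out
I: has rolled oats, so not kosher-for-Passover; has rolled oats, so not Whole30-style (and 1 more) — reject
J: has sherry, so not Whole30-style — reject

2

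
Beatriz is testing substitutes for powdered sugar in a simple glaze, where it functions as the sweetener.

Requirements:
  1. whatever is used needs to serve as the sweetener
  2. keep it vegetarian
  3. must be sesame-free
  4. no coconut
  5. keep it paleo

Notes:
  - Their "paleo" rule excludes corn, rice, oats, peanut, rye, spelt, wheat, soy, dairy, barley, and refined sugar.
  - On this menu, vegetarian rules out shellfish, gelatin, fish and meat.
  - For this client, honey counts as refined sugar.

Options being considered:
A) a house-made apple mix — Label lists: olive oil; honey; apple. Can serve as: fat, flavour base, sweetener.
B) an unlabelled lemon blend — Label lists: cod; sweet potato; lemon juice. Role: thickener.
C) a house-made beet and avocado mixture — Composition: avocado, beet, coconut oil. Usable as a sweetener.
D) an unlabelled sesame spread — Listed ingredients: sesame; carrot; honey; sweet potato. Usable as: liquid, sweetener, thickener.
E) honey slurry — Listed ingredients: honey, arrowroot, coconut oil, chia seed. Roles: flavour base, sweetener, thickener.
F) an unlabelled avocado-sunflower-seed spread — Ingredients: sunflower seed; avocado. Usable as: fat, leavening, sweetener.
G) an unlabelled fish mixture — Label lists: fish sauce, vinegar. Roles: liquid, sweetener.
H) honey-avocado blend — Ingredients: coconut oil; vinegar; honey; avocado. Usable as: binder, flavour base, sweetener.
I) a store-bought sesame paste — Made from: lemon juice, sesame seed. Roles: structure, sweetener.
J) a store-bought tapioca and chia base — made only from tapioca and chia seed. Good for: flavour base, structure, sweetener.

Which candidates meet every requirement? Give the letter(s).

F, J

A: has honey, so not paleo — reject
B: not usable as a sweetener; has cod, so not vegetarian — out
C: has coconut oil, so not coconut-free — reject
D: has honey, so not paleo; has sesame, so not sesame-free — no
E: has honey, so not paleo; has coconut oil, so not coconut-free — reject
F: only avocado and sunflower seed; none excluded — OK
G: has fish sauce, so not vegetarian — reject
H: has honey, so not paleo; has coconut oil, so not coconut-free — no
I: has sesame seed, so not sesame-free — no
J: works as a sweetener, vegetarian, no sesame — valid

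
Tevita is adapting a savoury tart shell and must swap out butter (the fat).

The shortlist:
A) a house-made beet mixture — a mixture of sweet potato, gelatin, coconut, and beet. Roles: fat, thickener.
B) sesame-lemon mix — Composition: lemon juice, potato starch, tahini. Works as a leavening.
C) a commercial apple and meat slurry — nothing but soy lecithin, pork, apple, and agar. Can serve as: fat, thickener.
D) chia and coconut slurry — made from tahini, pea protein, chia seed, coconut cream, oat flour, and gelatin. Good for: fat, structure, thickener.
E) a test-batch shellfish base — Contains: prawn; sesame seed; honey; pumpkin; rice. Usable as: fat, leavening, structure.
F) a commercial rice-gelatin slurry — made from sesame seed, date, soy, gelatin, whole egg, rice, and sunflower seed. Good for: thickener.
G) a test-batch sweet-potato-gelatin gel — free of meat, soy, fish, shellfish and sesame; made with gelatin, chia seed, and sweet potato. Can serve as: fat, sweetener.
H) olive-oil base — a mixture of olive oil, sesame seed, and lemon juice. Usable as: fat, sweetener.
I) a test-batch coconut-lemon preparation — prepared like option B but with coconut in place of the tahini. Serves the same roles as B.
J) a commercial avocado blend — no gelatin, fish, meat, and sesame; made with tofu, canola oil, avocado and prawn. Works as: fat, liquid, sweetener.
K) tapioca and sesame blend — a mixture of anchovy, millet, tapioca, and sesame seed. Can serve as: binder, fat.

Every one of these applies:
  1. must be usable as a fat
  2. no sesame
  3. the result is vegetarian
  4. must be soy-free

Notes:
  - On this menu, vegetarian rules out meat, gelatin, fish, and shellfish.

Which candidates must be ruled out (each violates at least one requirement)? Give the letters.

A: has gelatin, so not vegetarian — no
B: not usable as a fat; has tahini, so not sesame-free — out
C: has pork, so not vegetarian; has soy lecithin, so not soy-free — reject
D: has gelatin, so not vegetarian; has tahini, so not sesame-free — no
E: has prawn, so not vegetarian; has sesame seed, so not sesame-free — no
F: not usable as a fat; has gelatin, so not vegetarian (and 2 more) — reject
G: has gelatin, so not vegetarian — reject
H: has sesame seed, so not sesame-free — reject
I: not usable as a fat — no
J: has prawn, so not vegetarian; has tofu, so not soy-free — out
K: has anchovy, so not vegetarian; has sesame seed, so not sesame-free — out

A, B, C, D, E, F, G, H, I, J, K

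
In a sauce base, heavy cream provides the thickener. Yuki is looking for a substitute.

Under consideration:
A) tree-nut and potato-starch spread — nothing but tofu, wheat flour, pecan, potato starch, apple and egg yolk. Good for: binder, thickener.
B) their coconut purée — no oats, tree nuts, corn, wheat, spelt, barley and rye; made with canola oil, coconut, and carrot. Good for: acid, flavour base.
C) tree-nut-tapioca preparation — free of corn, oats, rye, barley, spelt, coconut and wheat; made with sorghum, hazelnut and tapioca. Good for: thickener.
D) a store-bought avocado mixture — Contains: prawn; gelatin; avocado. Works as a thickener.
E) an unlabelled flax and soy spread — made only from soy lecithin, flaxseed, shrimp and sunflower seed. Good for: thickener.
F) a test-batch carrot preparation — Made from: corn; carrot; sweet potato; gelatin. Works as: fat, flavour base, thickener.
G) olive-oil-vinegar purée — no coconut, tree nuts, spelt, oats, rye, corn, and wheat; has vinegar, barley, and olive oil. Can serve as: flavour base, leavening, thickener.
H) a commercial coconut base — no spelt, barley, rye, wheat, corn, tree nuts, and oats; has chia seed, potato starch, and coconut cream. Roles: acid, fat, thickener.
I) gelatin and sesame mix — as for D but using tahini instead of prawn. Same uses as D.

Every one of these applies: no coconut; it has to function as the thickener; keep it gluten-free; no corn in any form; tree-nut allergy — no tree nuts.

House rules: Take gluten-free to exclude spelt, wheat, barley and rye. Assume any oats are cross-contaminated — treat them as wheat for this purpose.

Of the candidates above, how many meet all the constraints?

3

A: has wheat flour, so not gluten-free; has pecan, so not tree-nut-free — reject
B: not usable as a thickener; has coconut, so not coconut-free — out
C: has hazelnut, so not tree-nut-free — reject
D: works as a thickener, no coconut, no tree nuts — valid
E: shrimp and soy lecithin etc. — none of it excluded — valid
F: has corn, so not corn-free — reject
G: has barley, so not gluten-free — reject
H: has coconut cream, so not coconut-free — reject
I: nothing on the exclusion list — keep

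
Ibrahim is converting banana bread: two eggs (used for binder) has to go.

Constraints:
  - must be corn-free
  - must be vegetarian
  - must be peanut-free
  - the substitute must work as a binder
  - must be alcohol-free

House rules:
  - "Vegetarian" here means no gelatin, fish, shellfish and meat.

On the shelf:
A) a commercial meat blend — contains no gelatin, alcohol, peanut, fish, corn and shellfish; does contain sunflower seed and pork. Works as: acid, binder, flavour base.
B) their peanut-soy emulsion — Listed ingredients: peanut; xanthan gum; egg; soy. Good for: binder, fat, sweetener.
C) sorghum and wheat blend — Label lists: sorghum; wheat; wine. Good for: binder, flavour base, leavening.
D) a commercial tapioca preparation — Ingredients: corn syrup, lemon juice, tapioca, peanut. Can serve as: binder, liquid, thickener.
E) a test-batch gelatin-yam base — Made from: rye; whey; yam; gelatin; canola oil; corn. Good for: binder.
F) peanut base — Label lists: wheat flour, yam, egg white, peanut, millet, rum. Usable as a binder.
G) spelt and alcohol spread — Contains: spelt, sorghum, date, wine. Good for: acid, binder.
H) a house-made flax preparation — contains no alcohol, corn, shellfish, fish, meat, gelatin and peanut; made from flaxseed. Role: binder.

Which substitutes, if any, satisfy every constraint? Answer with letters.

H

A: has pork, so not vegetarian — no
B: has peanut, so not peanut-free — out
C: has wine, so not alcohol-free — reject
D: has peanut, so not peanut-free; has corn syrup, so not corn-free — no
E: has gelatin, so not vegetarian; has corn, so not corn-free — no
F: has peanut, so not peanut-free; has rum, so not alcohol-free — no
G: has wine, so not alcohol-free — out
H: works as a binder, no alcohol, no corn — OK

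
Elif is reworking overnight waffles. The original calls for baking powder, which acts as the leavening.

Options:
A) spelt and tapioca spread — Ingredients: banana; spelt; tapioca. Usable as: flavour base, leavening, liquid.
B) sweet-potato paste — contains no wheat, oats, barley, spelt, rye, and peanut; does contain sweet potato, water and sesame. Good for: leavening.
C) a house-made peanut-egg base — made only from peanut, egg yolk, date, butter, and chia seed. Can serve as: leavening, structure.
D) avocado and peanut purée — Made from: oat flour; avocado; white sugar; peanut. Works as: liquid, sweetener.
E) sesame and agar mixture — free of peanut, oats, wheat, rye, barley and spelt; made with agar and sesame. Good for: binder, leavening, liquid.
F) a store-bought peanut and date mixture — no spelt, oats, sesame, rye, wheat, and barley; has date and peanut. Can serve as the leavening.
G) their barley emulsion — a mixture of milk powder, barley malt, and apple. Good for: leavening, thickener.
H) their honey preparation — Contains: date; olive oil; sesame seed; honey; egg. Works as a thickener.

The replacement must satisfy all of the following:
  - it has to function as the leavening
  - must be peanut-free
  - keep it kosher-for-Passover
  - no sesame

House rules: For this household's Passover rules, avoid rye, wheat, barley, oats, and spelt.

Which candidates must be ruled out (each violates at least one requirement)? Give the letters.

A: has spelt, so not kosher-for-Passover — out
B: has sesame, so not sesame-free — no
C: has peanut, so not peanut-free — no
D: not usable as a leavening; has oat flour, so not kosher-for-Passover (and 1 more) — no
E: has sesame, so not sesame-free — reject
F: has peanut, so not peanut-free — no
G: has barley malt, so not kosher-for-Passover — reject
H: not usable as a leavening; has sesame seed, so not sesame-free — out

A, B, C, D, E, F, G, H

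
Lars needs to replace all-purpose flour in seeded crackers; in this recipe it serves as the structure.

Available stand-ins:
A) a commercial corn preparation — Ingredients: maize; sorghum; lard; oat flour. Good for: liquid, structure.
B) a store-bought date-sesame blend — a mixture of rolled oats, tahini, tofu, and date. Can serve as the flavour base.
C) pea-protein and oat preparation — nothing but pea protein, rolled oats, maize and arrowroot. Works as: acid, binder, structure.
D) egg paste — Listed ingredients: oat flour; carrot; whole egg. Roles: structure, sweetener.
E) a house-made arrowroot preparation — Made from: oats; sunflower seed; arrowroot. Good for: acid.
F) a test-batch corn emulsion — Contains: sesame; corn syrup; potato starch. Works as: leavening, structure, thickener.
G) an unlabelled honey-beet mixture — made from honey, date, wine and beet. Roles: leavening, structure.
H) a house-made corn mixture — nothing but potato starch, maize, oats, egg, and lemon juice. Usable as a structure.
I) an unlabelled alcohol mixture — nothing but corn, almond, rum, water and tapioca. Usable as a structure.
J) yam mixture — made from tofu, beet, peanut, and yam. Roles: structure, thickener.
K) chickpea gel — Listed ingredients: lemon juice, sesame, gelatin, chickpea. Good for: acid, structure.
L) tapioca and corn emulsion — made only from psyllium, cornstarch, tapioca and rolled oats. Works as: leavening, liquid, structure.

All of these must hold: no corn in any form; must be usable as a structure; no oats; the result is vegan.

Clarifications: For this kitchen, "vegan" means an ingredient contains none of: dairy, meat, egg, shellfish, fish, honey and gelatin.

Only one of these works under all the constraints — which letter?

J

A: has lard, so not vegan; has oat flour, so not oat-free (and 1 more) — out
B: not usable as a structure; has rolled oats, so not oat-free — no
C: has rolled oats, so not oat-free; has maize, so not corn-free — reject
D: has whole egg, so not vegan; has oat flour, so not oat-free — no
E: not usable as a structure; has oats, so not oat-free — no
F: has corn syrup, so not corn-free — reject
G: has honey, so not vegan — no
H: has egg, so not vegan; has oats, so not oat-free (and 1 more) — reject
I: has corn, so not corn-free — out
J: peanut and tofu etc. — none of it excluded — valid
K: has gelatin, so not vegan — reject
L: has rolled oats, so not oat-free; has cornstarch, so not corn-free — reject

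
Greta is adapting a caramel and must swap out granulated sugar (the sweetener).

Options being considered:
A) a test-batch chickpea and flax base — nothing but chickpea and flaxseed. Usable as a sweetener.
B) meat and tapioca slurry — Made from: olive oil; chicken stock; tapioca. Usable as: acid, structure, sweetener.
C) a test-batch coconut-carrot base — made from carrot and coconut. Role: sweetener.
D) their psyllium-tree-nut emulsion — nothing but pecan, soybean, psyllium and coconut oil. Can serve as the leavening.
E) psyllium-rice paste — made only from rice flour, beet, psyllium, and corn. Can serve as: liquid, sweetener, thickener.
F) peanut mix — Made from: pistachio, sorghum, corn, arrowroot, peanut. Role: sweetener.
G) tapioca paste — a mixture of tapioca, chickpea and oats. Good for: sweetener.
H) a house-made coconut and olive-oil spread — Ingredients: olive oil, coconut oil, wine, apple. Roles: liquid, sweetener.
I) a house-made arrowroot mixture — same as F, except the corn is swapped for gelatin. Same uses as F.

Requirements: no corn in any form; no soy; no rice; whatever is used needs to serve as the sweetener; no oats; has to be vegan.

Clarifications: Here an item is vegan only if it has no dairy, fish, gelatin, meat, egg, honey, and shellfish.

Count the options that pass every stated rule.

3

A: only chickpea and flaxseed; none excluded — OK
B: has chicken stock, so not vegan — reject
C: only coconut and carrot; none excluded — valid
D: not usable as a sweetener; has soybean, so not soy-free — reject
E: has rice flour, so not rice-free; has corn, so not corn-free — reject
F: has corn, so not corn-free — no
G: has oats, so not oat-free — reject
H: works as a sweetener, no corn, no rice — OK
I: has gelatin, so not vegan — out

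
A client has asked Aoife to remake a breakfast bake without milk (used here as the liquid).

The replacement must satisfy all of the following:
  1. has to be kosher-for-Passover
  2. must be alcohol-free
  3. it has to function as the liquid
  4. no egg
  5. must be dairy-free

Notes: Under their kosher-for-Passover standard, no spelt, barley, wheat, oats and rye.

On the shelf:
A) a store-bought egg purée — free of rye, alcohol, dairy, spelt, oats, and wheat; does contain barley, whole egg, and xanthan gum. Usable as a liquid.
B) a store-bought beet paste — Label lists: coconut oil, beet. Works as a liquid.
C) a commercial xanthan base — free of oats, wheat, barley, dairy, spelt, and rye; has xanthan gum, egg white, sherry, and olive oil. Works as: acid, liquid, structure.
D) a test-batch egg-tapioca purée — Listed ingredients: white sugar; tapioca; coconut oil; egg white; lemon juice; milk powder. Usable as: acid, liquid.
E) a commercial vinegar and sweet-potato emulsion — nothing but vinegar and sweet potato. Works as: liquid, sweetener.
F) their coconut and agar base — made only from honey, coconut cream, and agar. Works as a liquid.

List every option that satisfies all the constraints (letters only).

A: has barley, so not kosher-for-Passover; has whole egg, so not egg-free — out
B: works as a liquid, no alcohol, kosher-for-Passover — keep
C: has sherry, so not alcohol-free; has egg white, so not egg-free — out
D: has milk powder, so not dairy-free; has egg white, so not egg-free — reject
E: works as a liquid, kosher-for-Passover, no alcohol — keep
F: works as a liquid, kosher-for-Passover, no alcohol — OK

B, E, F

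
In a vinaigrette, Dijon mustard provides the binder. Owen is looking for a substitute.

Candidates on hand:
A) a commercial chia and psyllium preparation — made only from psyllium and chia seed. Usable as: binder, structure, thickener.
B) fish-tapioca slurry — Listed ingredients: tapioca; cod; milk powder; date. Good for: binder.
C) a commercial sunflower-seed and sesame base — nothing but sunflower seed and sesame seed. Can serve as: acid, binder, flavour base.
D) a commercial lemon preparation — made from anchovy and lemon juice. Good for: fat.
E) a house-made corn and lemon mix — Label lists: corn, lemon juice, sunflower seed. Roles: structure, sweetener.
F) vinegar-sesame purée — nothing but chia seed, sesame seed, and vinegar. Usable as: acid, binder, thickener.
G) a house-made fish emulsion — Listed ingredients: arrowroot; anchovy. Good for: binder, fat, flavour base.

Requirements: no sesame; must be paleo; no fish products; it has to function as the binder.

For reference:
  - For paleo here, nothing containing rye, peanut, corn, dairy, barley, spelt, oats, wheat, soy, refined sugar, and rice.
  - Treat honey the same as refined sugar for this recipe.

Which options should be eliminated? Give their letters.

A: every rule checks out — OK
B: has milk powder, so not paleo; has cod, so not fish-free — out
C: has sesame seed, so not sesame-free — reject
D: not usable as a binder; has anchovy, so not fish-free — reject
E: not usable as a binder; has corn, so not paleo — no
F: has sesame seed, so not sesame-free — no
G: has anchovy, so not fish-free — reject

B, C, D, E, F, G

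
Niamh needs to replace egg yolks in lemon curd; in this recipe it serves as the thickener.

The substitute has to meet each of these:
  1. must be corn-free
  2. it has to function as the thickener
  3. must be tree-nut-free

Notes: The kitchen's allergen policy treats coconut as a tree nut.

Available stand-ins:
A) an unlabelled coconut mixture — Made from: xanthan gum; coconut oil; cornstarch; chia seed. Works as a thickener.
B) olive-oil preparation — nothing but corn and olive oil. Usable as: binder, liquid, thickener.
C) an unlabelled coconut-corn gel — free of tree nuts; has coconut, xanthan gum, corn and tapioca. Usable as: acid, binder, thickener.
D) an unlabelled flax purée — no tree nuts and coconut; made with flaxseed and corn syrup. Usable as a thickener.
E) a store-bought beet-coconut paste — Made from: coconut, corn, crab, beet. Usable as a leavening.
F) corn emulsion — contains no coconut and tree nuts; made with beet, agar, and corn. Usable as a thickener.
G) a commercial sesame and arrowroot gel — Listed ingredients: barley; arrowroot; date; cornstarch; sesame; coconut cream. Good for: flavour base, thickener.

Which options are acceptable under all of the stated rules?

none

A: has coconut oil, so not tree-nut-free; has cornstarch, so not corn-free — out
B: has corn, so not corn-free — no
C: has coconut, so not tree-nut-free; has corn, so not corn-free — no
D: has corn syrup, so not corn-free — reject
E: not usable as a thickener; has coconut, so not tree-nut-free (and 1 more) — no
F: has corn, so not corn-free — out
G: has coconut cream, so not tree-nut-free; has cornstarch, so not corn-free — out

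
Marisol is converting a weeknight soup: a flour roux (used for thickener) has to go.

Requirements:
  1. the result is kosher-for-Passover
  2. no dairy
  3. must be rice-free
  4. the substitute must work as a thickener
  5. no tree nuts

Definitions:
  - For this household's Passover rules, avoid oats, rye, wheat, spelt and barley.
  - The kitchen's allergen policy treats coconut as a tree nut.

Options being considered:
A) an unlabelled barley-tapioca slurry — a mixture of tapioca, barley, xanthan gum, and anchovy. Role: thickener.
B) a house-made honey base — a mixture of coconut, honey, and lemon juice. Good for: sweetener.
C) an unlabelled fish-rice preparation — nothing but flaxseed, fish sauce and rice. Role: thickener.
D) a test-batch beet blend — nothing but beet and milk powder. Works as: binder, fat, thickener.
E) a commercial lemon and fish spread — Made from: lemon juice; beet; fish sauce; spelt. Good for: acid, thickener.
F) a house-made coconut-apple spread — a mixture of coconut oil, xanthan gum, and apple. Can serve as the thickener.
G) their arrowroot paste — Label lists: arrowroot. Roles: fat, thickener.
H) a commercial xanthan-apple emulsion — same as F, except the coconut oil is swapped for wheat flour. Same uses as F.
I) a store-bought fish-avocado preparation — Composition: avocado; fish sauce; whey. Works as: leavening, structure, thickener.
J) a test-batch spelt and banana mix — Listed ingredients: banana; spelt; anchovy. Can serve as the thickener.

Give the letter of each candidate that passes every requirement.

G

A: has barley, so not kosher-for-Passover — no
B: not usable as a thickener; has coconut, so not tree-nut-free — no
C: has rice, so not rice-free — reject
D: has milk powder, so not dairy-free — no
E: has spelt, so not kosher-for-Passover — out
F: has coconut oil, so not tree-nut-free — reject
G: every rule checks out — OK
H: has wheat flour, so not kosher-for-Passover — reject
I: has whey, so not dairy-free — no
J: has spelt, so not kosher-for-Passover — no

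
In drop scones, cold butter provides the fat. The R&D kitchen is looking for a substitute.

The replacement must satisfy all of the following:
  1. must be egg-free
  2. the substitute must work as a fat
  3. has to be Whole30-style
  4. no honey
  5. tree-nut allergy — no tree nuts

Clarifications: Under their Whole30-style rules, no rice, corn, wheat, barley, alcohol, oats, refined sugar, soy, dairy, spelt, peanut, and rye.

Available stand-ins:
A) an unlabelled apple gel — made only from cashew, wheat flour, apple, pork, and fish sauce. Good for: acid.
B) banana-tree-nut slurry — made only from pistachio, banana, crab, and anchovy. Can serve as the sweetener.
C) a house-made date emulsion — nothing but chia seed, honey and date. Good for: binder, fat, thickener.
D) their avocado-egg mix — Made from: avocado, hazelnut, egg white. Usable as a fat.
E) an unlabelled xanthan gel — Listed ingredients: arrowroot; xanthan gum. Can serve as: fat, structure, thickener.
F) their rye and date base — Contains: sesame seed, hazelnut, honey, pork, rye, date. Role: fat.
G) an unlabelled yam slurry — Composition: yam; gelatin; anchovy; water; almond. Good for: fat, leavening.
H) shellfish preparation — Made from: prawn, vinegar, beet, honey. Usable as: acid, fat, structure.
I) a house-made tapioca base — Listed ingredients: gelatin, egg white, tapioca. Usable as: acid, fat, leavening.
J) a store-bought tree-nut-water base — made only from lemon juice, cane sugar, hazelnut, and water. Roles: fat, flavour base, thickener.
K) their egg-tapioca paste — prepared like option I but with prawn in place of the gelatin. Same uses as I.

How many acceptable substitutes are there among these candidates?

A: not usable as a fat; has wheat flour, so not Whole30-style (and 1 more) — reject
B: not usable as a fat; has pistachio, so not tree-nut-free — no
C: has honey, so not honey-free — out
D: has hazelnut, so not tree-nut-free; has egg white, so not egg-free — reject
E: Whole30-style, no tree nuts — OK
F: has rye, so not Whole30-style; has hazelnut, so not tree-nut-free (and 1 more) — out
G: has almond, so not tree-nut-free — reject
H: has honey, so not honey-free — no
I: has egg white, so not egg-free — out
J: has cane sugar, so not Whole30-style; has hazelnut, so not tree-nut-free — reject
K: has egg white, so not egg-free — reject

1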